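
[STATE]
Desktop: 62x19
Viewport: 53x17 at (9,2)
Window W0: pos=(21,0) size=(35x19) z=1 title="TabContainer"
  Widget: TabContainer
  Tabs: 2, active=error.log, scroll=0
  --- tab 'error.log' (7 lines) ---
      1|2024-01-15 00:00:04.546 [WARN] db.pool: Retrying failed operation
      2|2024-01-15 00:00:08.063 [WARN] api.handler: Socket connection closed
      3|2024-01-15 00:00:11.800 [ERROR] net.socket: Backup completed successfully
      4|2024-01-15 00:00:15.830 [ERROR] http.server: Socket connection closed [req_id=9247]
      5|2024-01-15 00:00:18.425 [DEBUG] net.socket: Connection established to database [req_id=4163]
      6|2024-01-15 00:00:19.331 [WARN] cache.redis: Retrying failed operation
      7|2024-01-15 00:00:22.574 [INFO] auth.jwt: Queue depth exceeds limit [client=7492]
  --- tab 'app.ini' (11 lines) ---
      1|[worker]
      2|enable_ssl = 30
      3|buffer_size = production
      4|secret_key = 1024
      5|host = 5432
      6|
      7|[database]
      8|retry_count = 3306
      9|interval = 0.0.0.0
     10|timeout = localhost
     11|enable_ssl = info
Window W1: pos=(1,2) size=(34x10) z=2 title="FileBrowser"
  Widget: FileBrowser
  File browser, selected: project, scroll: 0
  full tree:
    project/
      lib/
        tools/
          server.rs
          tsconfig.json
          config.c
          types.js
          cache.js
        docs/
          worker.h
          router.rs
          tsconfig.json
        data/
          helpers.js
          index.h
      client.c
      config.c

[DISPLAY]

━━━━━━━━━━━━━━━━━━━━━━━━━┓────────────────────┨      
owser                    ┃app.ini             ┃      
─────────────────────────┨────────────────────┃      
roject/                  ┃:00:04.546 [WARN] db┃      
 lib/                    ┃:00:08.063 [WARN] ap┃      
ent.c                    ┃:00:11.800 [ERROR] n┃      
fig.c                    ┃:00:15.830 [ERROR] h┃      
                         ┃:00:18.425 [DEBUG] n┃      
                         ┃:00:19.331 [WARN] ca┃      
━━━━━━━━━━━━━━━━━━━━━━━━━┛:00:22.574 [INFO] au┃      
            ┃                                 ┃      
            ┃                                 ┃      
            ┃                                 ┃      
            ┃                                 ┃      
            ┃                                 ┃      
            ┃                                 ┃      
            ┗━━━━━━━━━━━━━━━━━━━━━━━━━━━━━━━━━┛      


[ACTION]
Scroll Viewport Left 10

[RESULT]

 ┏━━━━━━━━━━━━━━━━━━━━━━━━━━━━━━━━┓──────────────────
 ┃ FileBrowser                    ┃app.ini           
 ┠────────────────────────────────┨──────────────────
 ┃> [-] project/                  ┃:00:04.546 [WARN] 
 ┃    [+] lib/                    ┃:00:08.063 [WARN] 
 ┃    client.c                    ┃:00:11.800 [ERROR]
 ┃    config.c                    ┃:00:15.830 [ERROR]
 ┃                                ┃:00:18.425 [DEBUG]
 ┃                                ┃:00:19.331 [WARN] 
 ┗━━━━━━━━━━━━━━━━━━━━━━━━━━━━━━━━┛:00:22.574 [INFO] 
                     ┃                               
                     ┃                               
                     ┃                               
                     ┃                               
                     ┃                               
                     ┃                               
                     ┗━━━━━━━━━━━━━━━━━━━━━━━━━━━━━━━


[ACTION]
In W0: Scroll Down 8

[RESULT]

 ┏━━━━━━━━━━━━━━━━━━━━━━━━━━━━━━━━┓──────────────────
 ┃ FileBrowser                    ┃app.ini           
 ┠────────────────────────────────┨──────────────────
 ┃> [-] project/                  ┃:00:22.574 [INFO] 
 ┃    [+] lib/                    ┃                  
 ┃    client.c                    ┃                  
 ┃    config.c                    ┃                  
 ┃                                ┃                  
 ┃                                ┃                  
 ┗━━━━━━━━━━━━━━━━━━━━━━━━━━━━━━━━┛                  
                     ┃                               
                     ┃                               
                     ┃                               
                     ┃                               
                     ┃                               
                     ┃                               
                     ┗━━━━━━━━━━━━━━━━━━━━━━━━━━━━━━━


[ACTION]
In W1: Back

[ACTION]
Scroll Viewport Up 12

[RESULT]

                     ┏━━━━━━━━━━━━━━━━━━━━━━━━━━━━━━━
                     ┃ TabContainer                  
 ┏━━━━━━━━━━━━━━━━━━━━━━━━━━━━━━━━┓──────────────────
 ┃ FileBrowser                    ┃app.ini           
 ┠────────────────────────────────┨──────────────────
 ┃> [-] project/                  ┃:00:22.574 [INFO] 
 ┃    [+] lib/                    ┃                  
 ┃    client.c                    ┃                  
 ┃    config.c                    ┃                  
 ┃                                ┃                  
 ┃                                ┃                  
 ┗━━━━━━━━━━━━━━━━━━━━━━━━━━━━━━━━┛                  
                     ┃                               
                     ┃                               
                     ┃                               
                     ┃                               
                     ┃                               


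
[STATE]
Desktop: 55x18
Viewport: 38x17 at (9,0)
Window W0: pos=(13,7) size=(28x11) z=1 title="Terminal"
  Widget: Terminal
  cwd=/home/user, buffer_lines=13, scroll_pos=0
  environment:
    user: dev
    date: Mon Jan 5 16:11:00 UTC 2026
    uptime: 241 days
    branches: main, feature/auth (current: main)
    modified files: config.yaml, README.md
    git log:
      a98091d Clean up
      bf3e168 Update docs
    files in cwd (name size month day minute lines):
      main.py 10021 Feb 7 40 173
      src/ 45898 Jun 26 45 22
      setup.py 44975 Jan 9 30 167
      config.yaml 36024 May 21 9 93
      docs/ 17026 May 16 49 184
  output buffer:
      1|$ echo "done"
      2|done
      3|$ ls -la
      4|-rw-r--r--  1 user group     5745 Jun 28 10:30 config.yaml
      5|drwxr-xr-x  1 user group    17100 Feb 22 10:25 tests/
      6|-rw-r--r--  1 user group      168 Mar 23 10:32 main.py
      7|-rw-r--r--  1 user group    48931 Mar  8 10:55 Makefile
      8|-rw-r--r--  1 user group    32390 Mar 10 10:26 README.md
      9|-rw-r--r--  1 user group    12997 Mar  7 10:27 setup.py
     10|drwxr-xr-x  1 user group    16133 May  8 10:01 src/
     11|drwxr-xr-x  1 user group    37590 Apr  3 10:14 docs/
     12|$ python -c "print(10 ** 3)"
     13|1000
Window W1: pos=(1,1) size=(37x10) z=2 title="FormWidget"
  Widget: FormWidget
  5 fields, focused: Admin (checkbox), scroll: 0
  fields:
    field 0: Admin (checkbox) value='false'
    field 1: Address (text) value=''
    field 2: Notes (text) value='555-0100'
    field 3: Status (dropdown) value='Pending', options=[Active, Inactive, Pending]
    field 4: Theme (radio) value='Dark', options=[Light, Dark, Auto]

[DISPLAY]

                                      
━━━━━━━━━━━━━━━━━━━━━━━━━━━━┓         
dget                        ┃         
────────────────────────────┨         
:      [ ]                  ┃         
ss:    [                   ]┃         
:      [555-0100           ]┃         
s:     [Pending           ▼]┃━━┓      
:      ( ) Light  (●) Dark  ┃  ┃      
                            ┃──┨      
━━━━━━━━━━━━━━━━━━━━━━━━━━━━┛  ┃      
    ┃done                      ┃      
    ┃$ ls -la                  ┃      
    ┃-rw-r--r--  1 user group  ┃      
    ┃drwxr-xr-x  1 user group  ┃      
    ┃-rw-r--r--  1 user group  ┃      
    ┃-rw-r--r--  1 user group  ┃      


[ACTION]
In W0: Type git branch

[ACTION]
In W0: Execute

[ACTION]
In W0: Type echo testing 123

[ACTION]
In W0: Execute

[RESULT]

                                      
━━━━━━━━━━━━━━━━━━━━━━━━━━━━┓         
dget                        ┃         
────────────────────────────┨         
:      [ ]                  ┃         
ss:    [                   ]┃         
:      [555-0100           ]┃         
s:     [Pending           ▼]┃━━┓      
:      ( ) Light  (●) Dark  ┃  ┃      
                            ┃──┨      
━━━━━━━━━━━━━━━━━━━━━━━━━━━━┛  ┃      
    ┃$ git branch              ┃      
    ┃* main                    ┃      
    ┃  feature/auth            ┃      
    ┃$ echo testing 123        ┃      
    ┃testing 123               ┃      
    ┃$ █                       ┃      


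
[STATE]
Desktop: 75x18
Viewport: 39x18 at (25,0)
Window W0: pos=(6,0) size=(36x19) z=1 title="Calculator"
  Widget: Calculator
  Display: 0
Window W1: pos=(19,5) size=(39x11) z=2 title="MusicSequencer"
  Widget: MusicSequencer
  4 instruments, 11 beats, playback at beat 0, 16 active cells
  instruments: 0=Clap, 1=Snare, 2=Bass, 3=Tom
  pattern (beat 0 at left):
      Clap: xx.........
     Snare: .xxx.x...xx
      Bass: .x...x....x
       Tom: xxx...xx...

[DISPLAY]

━━━━━━━━━━━━━━━━┓                      
                ┃                      
────────────────┨                      
               0┃                      
                ┃                      
━━━━━━━━━━━━━━━━━━━━━━━━━━━━━━━━┓      
cSequencer                      ┃      
────────────────────────────────┨      
 ▼1234567890                    ┃      
p██·········                    ┃      
e·███·█···██                    ┃      
s·█···█····█                    ┃      
m███···██···                    ┃      
                                ┃      
                                ┃      
━━━━━━━━━━━━━━━━━━━━━━━━━━━━━━━━┛      
                ┃                      
                ┃                      


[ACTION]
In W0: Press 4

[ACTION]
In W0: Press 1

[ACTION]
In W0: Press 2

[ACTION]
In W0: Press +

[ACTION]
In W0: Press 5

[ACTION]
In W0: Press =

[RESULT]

━━━━━━━━━━━━━━━━┓                      
                ┃                      
────────────────┨                      
             417┃                      
                ┃                      
━━━━━━━━━━━━━━━━━━━━━━━━━━━━━━━━┓      
cSequencer                      ┃      
────────────────────────────────┨      
 ▼1234567890                    ┃      
p██·········                    ┃      
e·███·█···██                    ┃      
s·█···█····█                    ┃      
m███···██···                    ┃      
                                ┃      
                                ┃      
━━━━━━━━━━━━━━━━━━━━━━━━━━━━━━━━┛      
                ┃                      
                ┃                      


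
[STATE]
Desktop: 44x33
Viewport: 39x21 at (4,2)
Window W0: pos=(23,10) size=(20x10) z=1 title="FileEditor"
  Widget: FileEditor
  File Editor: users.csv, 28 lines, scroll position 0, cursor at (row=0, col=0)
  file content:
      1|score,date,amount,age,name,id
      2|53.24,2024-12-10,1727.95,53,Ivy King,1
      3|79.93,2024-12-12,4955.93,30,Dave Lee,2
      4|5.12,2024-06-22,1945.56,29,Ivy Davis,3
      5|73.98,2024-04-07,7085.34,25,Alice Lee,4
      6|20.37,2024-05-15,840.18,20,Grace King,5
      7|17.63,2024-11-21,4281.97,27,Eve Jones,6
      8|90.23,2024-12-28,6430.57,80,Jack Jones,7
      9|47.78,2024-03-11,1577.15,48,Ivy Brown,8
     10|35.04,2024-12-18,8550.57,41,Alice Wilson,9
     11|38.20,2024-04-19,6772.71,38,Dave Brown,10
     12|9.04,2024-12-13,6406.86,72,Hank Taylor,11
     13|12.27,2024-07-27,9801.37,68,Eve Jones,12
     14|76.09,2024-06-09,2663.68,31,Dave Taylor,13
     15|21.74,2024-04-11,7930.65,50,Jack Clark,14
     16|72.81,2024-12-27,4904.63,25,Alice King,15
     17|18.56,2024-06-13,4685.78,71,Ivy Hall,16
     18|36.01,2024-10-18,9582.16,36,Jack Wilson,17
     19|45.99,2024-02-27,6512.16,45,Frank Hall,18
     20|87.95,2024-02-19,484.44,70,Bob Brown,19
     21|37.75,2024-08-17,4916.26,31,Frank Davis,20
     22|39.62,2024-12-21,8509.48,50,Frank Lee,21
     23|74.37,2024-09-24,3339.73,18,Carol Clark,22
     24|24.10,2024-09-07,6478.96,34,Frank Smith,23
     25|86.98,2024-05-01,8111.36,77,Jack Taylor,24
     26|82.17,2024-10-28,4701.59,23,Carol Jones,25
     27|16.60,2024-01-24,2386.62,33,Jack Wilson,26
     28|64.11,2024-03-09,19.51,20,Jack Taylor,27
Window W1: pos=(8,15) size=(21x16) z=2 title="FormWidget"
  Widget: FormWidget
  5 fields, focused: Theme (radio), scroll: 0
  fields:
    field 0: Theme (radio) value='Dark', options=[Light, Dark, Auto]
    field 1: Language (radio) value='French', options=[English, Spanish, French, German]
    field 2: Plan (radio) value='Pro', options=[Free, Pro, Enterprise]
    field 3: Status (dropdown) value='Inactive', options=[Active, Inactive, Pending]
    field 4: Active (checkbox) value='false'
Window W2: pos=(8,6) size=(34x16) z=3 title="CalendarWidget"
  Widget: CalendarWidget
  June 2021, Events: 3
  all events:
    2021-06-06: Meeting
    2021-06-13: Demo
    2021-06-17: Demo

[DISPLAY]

                                       
                                       
                                       
                                       
    ┏━━━━━━━━━━━━━━━━━━━━━━━━━━━━━━━━┓ 
    ┃ CalendarWidget                 ┃ 
    ┠────────────────────────────────┨ 
    ┃           June 2021            ┃ 
    ┃Mo Tu We Th Fr Sa Su            ┃┓
    ┃    1  2  3  4  5  6*           ┃┃
    ┃ 7  8  9 10 11 12 13*           ┃┨
    ┃14 15 16 17* 18 19 20           ┃┃
    ┃21 22 23 24 25 26 27            ┃┃
    ┃28 29 30                        ┃┃
    ┃                                ┃┃
    ┃                                ┃┃
    ┃                                ┃┃
    ┃                                ┃┛
    ┃                                ┃ 
    ┗━━━━━━━━━━━━━━━━━━━━━━━━━━━━━━━━┛ 
    ┃  Active:     [ ]  ┃              


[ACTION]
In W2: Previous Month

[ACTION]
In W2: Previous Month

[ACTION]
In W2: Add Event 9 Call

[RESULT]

                                       
                                       
                                       
                                       
    ┏━━━━━━━━━━━━━━━━━━━━━━━━━━━━━━━━┓ 
    ┃ CalendarWidget                 ┃ 
    ┠────────────────────────────────┨ 
    ┃           April 2021           ┃ 
    ┃Mo Tu We Th Fr Sa Su            ┃┓
    ┃          1  2  3  4            ┃┃
    ┃ 5  6  7  8  9* 10 11           ┃┨
    ┃12 13 14 15 16 17 18            ┃┃
    ┃19 20 21 22 23 24 25            ┃┃
    ┃26 27 28 29 30                  ┃┃
    ┃                                ┃┃
    ┃                                ┃┃
    ┃                                ┃┃
    ┃                                ┃┛
    ┃                                ┃ 
    ┗━━━━━━━━━━━━━━━━━━━━━━━━━━━━━━━━┛ 
    ┃  Active:     [ ]  ┃              


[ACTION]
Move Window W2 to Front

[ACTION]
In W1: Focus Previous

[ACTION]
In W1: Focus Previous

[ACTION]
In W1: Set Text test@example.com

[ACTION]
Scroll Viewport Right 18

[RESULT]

                                       
                                       
                                       
                                       
   ┏━━━━━━━━━━━━━━━━━━━━━━━━━━━━━━━━┓  
   ┃ CalendarWidget                 ┃  
   ┠────────────────────────────────┨  
   ┃           April 2021           ┃  
   ┃Mo Tu We Th Fr Sa Su            ┃┓ 
   ┃          1  2  3  4            ┃┃ 
   ┃ 5  6  7  8  9* 10 11           ┃┨ 
   ┃12 13 14 15 16 17 18            ┃┃ 
   ┃19 20 21 22 23 24 25            ┃┃ 
   ┃26 27 28 29 30                  ┃┃ 
   ┃                                ┃┃ 
   ┃                                ┃┃ 
   ┃                                ┃┃ 
   ┃                                ┃┛ 
   ┃                                ┃  
   ┗━━━━━━━━━━━━━━━━━━━━━━━━━━━━━━━━┛  
   ┃  Active:     [ ]  ┃               


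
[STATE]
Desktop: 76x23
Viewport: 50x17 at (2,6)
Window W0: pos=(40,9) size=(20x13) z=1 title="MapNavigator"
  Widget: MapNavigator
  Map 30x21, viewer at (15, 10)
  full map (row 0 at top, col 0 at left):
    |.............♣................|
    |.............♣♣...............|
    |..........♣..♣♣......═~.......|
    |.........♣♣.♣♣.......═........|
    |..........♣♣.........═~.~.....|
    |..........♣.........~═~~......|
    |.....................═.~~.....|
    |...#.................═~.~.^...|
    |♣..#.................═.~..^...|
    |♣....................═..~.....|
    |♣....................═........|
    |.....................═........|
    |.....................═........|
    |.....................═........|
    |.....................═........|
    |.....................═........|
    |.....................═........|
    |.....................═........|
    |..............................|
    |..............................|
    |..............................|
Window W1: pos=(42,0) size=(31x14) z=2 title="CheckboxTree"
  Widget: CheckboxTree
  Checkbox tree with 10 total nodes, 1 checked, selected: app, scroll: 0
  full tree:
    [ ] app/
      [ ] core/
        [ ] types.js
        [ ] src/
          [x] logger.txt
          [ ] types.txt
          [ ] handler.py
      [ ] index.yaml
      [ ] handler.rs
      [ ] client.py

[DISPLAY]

                                        ┃     [-] 
                                        ┃       [x
                                        ┃       [ 
                                      ┏━┃       [ 
                                      ┃ ┃   [ ] in
                                      ┠─┃   [ ] ha
                                      ┃.┃   [ ] cl
                                      ┃.┗━━━━━━━━━
                                      ┃...........
                                      ┃...........
                                      ┃.........@.
                                      ┃...........
                                      ┃...........
                                      ┃...........
                                      ┃...........
                                      ┗━━━━━━━━━━━
                                                  


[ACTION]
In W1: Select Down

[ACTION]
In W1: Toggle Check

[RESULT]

                                        ┃     [x] 
                                        ┃       [x
                                        ┃       [x
                                      ┏━┃       [x
                                      ┃ ┃   [ ] in
                                      ┠─┃   [ ] ha
                                      ┃.┃   [ ] cl
                                      ┃.┗━━━━━━━━━
                                      ┃...........
                                      ┃...........
                                      ┃.........@.
                                      ┃...........
                                      ┃...........
                                      ┃...........
                                      ┃...........
                                      ┗━━━━━━━━━━━
                                                  


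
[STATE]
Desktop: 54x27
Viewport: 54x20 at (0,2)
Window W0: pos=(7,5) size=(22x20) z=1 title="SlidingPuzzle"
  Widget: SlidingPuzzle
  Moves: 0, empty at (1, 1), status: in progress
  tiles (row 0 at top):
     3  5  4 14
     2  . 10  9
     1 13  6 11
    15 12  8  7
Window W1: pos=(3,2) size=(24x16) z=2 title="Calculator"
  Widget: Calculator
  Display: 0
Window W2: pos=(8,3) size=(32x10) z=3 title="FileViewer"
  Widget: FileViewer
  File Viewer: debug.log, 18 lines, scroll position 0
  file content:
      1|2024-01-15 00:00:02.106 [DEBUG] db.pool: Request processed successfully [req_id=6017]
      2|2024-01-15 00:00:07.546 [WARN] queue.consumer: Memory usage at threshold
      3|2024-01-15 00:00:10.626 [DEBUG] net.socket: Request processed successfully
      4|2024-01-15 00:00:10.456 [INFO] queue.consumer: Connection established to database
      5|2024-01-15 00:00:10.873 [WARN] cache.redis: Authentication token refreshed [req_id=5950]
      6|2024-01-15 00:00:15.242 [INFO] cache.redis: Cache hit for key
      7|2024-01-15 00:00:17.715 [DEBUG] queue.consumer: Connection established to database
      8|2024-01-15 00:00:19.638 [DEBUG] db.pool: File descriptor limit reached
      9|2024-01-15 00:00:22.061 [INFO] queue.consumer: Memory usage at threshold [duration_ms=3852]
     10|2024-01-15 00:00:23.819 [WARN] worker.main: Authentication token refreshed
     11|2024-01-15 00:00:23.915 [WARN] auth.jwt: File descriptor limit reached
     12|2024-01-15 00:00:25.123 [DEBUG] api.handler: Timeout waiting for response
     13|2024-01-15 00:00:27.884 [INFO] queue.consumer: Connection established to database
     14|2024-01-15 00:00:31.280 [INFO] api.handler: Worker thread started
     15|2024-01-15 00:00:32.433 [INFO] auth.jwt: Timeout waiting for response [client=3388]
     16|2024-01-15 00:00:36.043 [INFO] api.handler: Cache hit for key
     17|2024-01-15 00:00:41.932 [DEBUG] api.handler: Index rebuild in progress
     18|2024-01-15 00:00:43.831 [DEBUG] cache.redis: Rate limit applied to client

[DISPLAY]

   ┏━━━━━━━━━━━━━━━━━━━━━━┓                           
   ┃ Cal┏━━━━━━━━━━━━━━━━━━━━━━━━━━━━━━┓              
   ┠────┃ FileViewer                   ┃              
   ┃    ┠──────────────────────────────┨              
   ┃┌───┃2024-01-15 00:00:02.106 [DEBU▲┃              
   ┃│ 7 ┃2024-01-15 00:00:07.546 [WARN█┃              
   ┃├───┃2024-01-15 00:00:10.626 [DEBU░┃              
   ┃│ 4 ┃2024-01-15 00:00:10.456 [INFO░┃              
   ┃├───┃2024-01-15 00:00:10.873 [WARN░┃              
   ┃│ 1 ┃2024-01-15 00:00:15.242 [INFO▼┃              
   ┃├───┗━━━━━━━━━━━━━━━━━━━━━━━━━━━━━━┛              
   ┃│ 0 │ . │ = │ + │     ┃ ┃                         
   ┃├───┼───┼───┼───┤     ┃─┃                         
   ┃│ C │ MC│ MR│ M+│     ┃ ┃                         
   ┃└───┴───┴───┴───┘     ┃─┃                         
   ┗━━━━━━━━━━━━━━━━━━━━━━┛ ┃                         
       ┃                    ┃                         
       ┃                    ┃                         
       ┃                    ┃                         
       ┃                    ┃                         


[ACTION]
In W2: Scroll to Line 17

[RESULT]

   ┏━━━━━━━━━━━━━━━━━━━━━━┓                           
   ┃ Cal┏━━━━━━━━━━━━━━━━━━━━━━━━━━━━━━┓              
   ┠────┃ FileViewer                   ┃              
   ┃    ┠──────────────────────────────┨              
   ┃┌───┃2024-01-15 00:00:27.884 [INFO▲┃              
   ┃│ 7 ┃2024-01-15 00:00:31.280 [INFO░┃              
   ┃├───┃2024-01-15 00:00:32.433 [INFO░┃              
   ┃│ 4 ┃2024-01-15 00:00:36.043 [INFO░┃              
   ┃├───┃2024-01-15 00:00:41.932 [DEBU█┃              
   ┃│ 1 ┃2024-01-15 00:00:43.831 [DEBU▼┃              
   ┃├───┗━━━━━━━━━━━━━━━━━━━━━━━━━━━━━━┛              
   ┃│ 0 │ . │ = │ + │     ┃ ┃                         
   ┃├───┼───┼───┼───┤     ┃─┃                         
   ┃│ C │ MC│ MR│ M+│     ┃ ┃                         
   ┃└───┴───┴───┴───┘     ┃─┃                         
   ┗━━━━━━━━━━━━━━━━━━━━━━┛ ┃                         
       ┃                    ┃                         
       ┃                    ┃                         
       ┃                    ┃                         
       ┃                    ┃                         


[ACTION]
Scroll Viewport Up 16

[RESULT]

                                                      
                                                      
   ┏━━━━━━━━━━━━━━━━━━━━━━┓                           
   ┃ Cal┏━━━━━━━━━━━━━━━━━━━━━━━━━━━━━━┓              
   ┠────┃ FileViewer                   ┃              
   ┃    ┠──────────────────────────────┨              
   ┃┌───┃2024-01-15 00:00:27.884 [INFO▲┃              
   ┃│ 7 ┃2024-01-15 00:00:31.280 [INFO░┃              
   ┃├───┃2024-01-15 00:00:32.433 [INFO░┃              
   ┃│ 4 ┃2024-01-15 00:00:36.043 [INFO░┃              
   ┃├───┃2024-01-15 00:00:41.932 [DEBU█┃              
   ┃│ 1 ┃2024-01-15 00:00:43.831 [DEBU▼┃              
   ┃├───┗━━━━━━━━━━━━━━━━━━━━━━━━━━━━━━┛              
   ┃│ 0 │ . │ = │ + │     ┃ ┃                         
   ┃├───┼───┼───┼───┤     ┃─┃                         
   ┃│ C │ MC│ MR│ M+│     ┃ ┃                         
   ┃└───┴───┴───┴───┘     ┃─┃                         
   ┗━━━━━━━━━━━━━━━━━━━━━━┛ ┃                         
       ┃                    ┃                         
       ┃                    ┃                         


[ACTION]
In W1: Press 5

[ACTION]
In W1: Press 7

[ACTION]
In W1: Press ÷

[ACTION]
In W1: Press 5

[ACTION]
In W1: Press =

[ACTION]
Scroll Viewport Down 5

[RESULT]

   ┃    ┠──────────────────────────────┨              
   ┃┌───┃2024-01-15 00:00:27.884 [INFO▲┃              
   ┃│ 7 ┃2024-01-15 00:00:31.280 [INFO░┃              
   ┃├───┃2024-01-15 00:00:32.433 [INFO░┃              
   ┃│ 4 ┃2024-01-15 00:00:36.043 [INFO░┃              
   ┃├───┃2024-01-15 00:00:41.932 [DEBU█┃              
   ┃│ 1 ┃2024-01-15 00:00:43.831 [DEBU▼┃              
   ┃├───┗━━━━━━━━━━━━━━━━━━━━━━━━━━━━━━┛              
   ┃│ 0 │ . │ = │ + │     ┃ ┃                         
   ┃├───┼───┼───┼───┤     ┃─┃                         
   ┃│ C │ MC│ MR│ M+│     ┃ ┃                         
   ┃└───┴───┴───┴───┘     ┃─┃                         
   ┗━━━━━━━━━━━━━━━━━━━━━━┛ ┃                         
       ┃                    ┃                         
       ┃                    ┃                         
       ┃                    ┃                         
       ┃                    ┃                         
       ┃                    ┃                         
       ┃                    ┃                         
       ┗━━━━━━━━━━━━━━━━━━━━┛                         


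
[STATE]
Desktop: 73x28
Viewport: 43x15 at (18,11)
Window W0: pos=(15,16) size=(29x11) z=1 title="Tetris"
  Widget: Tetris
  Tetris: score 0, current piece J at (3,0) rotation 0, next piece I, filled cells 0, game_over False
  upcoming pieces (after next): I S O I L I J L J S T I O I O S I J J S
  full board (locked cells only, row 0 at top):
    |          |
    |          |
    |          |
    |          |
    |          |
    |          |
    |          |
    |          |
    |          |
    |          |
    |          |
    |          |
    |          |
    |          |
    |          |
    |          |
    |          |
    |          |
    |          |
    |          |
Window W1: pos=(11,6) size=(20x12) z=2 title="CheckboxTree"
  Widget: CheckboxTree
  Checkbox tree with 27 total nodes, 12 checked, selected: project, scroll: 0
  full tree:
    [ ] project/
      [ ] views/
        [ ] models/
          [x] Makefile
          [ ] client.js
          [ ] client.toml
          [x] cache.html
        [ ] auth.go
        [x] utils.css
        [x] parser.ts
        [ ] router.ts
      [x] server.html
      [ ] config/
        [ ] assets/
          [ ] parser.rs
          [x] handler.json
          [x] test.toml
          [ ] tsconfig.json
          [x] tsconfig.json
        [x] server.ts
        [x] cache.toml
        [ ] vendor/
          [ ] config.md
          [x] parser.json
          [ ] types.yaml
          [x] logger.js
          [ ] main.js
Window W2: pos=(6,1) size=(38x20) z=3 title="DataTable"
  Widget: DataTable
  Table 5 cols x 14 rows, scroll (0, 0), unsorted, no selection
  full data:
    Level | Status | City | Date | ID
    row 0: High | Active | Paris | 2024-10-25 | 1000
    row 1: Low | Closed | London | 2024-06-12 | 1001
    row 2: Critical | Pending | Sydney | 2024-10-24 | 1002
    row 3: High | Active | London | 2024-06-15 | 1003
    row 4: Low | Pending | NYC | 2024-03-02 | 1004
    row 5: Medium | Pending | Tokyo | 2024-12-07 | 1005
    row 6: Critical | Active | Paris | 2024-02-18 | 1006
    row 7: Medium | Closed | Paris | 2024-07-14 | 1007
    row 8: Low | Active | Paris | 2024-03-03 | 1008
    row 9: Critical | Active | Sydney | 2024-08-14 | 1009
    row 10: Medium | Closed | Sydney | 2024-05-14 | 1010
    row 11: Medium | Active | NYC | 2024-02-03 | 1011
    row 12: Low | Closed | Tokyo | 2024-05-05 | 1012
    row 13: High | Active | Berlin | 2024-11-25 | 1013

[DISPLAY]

nding│Tokyo │2024-12-07│1┃                 
tive │Paris │2024-02-18│1┃                 
osed │Paris │2024-07-14│1┃                 
tive │Paris │2024-03-03│1┃                 
tive │Sydney│2024-08-14│1┃                 
osed │Sydney│2024-05-14│1┃                 
tive │NYC   │2024-02-03│1┃                 
osed │Tokyo │2024-05-05│1┃                 
tive │Berlin│2024-11-25│1┃                 
━━━━━━━━━━━━━━━━━━━━━━━━━┛                 
        │                ┃                 
        │                ┃                 
        │                ┃                 
        │                ┃                 
        │Score:          ┃                 


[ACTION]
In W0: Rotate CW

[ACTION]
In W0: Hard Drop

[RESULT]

nding│Tokyo │2024-12-07│1┃                 
tive │Paris │2024-02-18│1┃                 
osed │Paris │2024-07-14│1┃                 
tive │Paris │2024-03-03│1┃                 
tive │Sydney│2024-08-14│1┃                 
osed │Sydney│2024-05-14│1┃                 
tive │NYC   │2024-02-03│1┃                 
osed │Tokyo │2024-05-05│1┃                 
tive │Berlin│2024-11-25│1┃                 
━━━━━━━━━━━━━━━━━━━━━━━━━┛                 
        │                ┃                 
        │                ┃                 
 ██     │                ┃                 
 █      │                ┃                 
 █      │Score:          ┃                 


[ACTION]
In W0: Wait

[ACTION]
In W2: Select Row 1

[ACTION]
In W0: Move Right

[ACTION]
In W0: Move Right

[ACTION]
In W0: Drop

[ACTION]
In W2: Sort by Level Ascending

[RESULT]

tive │Berlin│2024-11-25│1┃                 
osed │London│2024-06-12│1┃                 
nding│NYC   │2024-03-02│1┃                 
tive │Paris │2024-03-03│1┃                 
osed │Tokyo │2024-05-05│1┃                 
nding│Tokyo │2024-12-07│1┃                 
osed │Paris │2024-07-14│1┃                 
osed │Sydney│2024-05-14│1┃                 
tive │NYC   │2024-02-03│1┃                 
━━━━━━━━━━━━━━━━━━━━━━━━━┛                 
        │                ┃                 
        │                ┃                 
 ██     │                ┃                 
 █      │                ┃                 
 █      │Score:          ┃                 


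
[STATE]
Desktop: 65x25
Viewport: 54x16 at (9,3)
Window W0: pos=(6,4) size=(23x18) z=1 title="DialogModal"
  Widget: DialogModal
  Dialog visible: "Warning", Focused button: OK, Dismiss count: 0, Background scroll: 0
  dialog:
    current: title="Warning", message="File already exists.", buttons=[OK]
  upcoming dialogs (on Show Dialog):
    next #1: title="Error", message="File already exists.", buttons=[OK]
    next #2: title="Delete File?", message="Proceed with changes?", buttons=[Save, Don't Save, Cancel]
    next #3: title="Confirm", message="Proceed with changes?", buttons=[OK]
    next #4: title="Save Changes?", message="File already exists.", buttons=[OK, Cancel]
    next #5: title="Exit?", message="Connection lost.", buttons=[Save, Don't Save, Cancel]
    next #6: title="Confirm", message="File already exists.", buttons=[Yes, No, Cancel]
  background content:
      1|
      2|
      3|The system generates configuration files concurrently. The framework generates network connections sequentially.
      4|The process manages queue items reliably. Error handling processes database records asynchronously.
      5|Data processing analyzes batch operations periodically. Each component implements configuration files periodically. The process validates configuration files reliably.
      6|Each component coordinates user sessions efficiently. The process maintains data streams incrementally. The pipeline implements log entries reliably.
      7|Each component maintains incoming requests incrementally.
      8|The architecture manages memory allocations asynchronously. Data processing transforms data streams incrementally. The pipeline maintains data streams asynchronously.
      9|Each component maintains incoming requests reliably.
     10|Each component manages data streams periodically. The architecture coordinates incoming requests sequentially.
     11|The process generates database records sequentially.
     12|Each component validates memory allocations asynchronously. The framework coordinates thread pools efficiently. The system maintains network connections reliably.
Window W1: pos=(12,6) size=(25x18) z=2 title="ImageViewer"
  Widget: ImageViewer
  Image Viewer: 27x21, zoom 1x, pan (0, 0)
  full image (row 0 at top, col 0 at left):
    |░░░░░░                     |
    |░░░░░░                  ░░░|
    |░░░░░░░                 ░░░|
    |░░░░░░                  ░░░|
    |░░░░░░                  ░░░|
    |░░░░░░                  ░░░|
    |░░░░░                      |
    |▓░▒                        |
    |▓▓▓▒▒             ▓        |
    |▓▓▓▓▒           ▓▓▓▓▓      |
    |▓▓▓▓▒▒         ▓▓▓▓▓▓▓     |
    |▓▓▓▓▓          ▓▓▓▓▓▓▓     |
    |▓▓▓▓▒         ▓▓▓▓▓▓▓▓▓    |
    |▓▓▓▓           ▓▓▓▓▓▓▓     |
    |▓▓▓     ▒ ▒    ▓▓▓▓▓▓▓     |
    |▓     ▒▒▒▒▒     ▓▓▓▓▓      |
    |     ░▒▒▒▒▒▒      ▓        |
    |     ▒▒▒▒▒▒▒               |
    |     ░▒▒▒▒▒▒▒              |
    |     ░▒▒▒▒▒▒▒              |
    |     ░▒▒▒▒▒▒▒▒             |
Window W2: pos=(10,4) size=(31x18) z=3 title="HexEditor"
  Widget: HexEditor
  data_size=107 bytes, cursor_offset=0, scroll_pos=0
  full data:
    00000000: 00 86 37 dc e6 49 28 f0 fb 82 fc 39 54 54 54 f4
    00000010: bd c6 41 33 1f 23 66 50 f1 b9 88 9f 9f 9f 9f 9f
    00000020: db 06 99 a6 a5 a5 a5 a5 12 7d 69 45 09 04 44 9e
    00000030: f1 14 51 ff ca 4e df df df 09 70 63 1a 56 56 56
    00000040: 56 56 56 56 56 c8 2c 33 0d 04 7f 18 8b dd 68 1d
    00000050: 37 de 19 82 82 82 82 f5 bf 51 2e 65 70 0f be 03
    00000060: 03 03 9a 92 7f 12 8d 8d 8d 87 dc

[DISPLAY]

                                                      
━┏━━━━━━━━━━━━━━━━━━━━━━━━━━━━━┓                      
i┃ HexEditor                   ┃                      
─┠─────────────────────────────┨                      
 ┃00000000  00 86 37 dc e6 49 2┃                      
 ┃00000010  bd c6 41 33 1f 23 6┃                      
e┃00000020  db 06 99 a6 a5 a5 a┃                      
e┃00000030  f1 14 51 ff ca 4e d┃                      
┌┃00000040  56 56 56 56 56 c8 2┃                      
│┃00000050  37 de 19 82 82 82 8┃                      
│┃00000060  03 03 9a 92 7f 12 8┃                      
│┃                             ┃                      
└┃                             ┃                      
c┃                             ┃                      
e┃                             ┃                      
c┃                             ┃                      


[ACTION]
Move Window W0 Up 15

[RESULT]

                   ┃                                  
 ┏━━━━━━━━━━━━━━━━━━━━━━━━━━━━━┓                      
e┃ HexEditor                   ┃                      
e┠─────────────────────────────┨                      
┌┃00000000  00 86 37 dc e6 49 2┃                      
│┃00000010  bd c6 41 33 1f 23 6┃                      
│┃00000020  db 06 99 a6 a5 a5 a┃                      
│┃00000030  f1 14 51 ff ca 4e d┃                      
└┃00000040  56 56 56 56 56 c8 2┃                      
c┃00000050  37 de 19 82 82 82 8┃                      
e┃00000060  03 03 9a 92 7f 12 8┃                      
c┃                             ┃                      
 ┃                             ┃                      
 ┃                             ┃                      
━┃                             ┃                      
 ┃                             ┃                      


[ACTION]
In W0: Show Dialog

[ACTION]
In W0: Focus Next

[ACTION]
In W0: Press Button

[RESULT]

                   ┃                                  
 ┏━━━━━━━━━━━━━━━━━━━━━━━━━━━━━┓                      
e┃ HexEditor                   ┃                      
e┠─────────────────────────────┨                      
t┃00000000  00 86 37 dc e6 49 2┃                      
c┃00000010  bd c6 41 33 1f 23 6┃                      
c┃00000020  db 06 99 a6 a5 a5 a┃                      
e┃00000030  f1 14 51 ff ca 4e d┃                      
c┃00000040  56 56 56 56 56 c8 2┃                      
c┃00000050  37 de 19 82 82 82 8┃                      
e┃00000060  03 03 9a 92 7f 12 8┃                      
c┃                             ┃                      
 ┃                             ┃                      
 ┃                             ┃                      
━┃                             ┃                      
 ┃                             ┃                      
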